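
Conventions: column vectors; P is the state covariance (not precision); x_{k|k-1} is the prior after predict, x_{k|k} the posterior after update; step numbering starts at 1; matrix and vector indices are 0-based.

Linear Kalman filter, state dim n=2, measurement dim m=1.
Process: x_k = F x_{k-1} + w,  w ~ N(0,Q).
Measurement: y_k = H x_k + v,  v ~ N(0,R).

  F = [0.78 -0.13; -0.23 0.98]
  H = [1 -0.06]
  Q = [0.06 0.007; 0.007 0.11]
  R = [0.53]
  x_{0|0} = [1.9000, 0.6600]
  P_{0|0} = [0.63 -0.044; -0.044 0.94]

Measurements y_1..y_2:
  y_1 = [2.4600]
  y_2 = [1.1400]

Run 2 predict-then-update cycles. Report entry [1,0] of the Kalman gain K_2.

K[1,0] = -0.3850

step 1: x^-=[1.3962, 0.2098]  P^-=[0.4681 -0.2607; -0.2607 1.0659]  S=[1.0332]  K=[0.4682; -0.3142]  nu=[1.0764]  x^+=[1.9002, -0.1284]  P^+=[0.2416 -0.1087; -0.1087 0.9639]
step 2: x^-=[1.4988, -0.5629]  P^-=[0.2453 -0.2455; -0.2455 1.0975]  S=[0.8087]  K=[0.3216; -0.3850]  nu=[-0.3926]  x^+=[1.3726, -0.4118]  P^+=[0.1617 -0.1454; -0.1454 0.9777]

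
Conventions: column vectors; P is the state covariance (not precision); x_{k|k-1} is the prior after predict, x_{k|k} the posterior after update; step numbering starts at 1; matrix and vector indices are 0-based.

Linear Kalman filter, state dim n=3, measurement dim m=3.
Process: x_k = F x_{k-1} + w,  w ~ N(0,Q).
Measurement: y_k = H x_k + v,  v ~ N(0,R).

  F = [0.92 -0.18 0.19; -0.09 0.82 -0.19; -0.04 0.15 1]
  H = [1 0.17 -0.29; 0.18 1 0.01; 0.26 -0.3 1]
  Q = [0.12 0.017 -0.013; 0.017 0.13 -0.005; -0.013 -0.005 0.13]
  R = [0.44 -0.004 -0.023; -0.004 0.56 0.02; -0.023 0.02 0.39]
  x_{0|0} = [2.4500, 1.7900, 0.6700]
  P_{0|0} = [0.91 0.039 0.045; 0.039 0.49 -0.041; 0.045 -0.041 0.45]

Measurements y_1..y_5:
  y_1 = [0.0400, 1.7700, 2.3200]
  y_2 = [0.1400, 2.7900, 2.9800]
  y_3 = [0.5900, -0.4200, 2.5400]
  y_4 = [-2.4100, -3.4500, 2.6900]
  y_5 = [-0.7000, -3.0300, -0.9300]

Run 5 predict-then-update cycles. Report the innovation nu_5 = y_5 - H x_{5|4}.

innov = [-0.7881, -1.6214, -3.9840]

step 1: x^-=[2.0591, 1.1200, 0.8405]  P^-=[0.9280 -0.1333 0.0787; -0.1333 0.4917 -0.0649; 0.0787 -0.0649 0.5761]  S=[1.3461 0.1230 0.1163; 0.1230 1.0328 -0.1561; 0.1163 -0.1561 1.1738]  K=[0.6351 -0.0054 0.2430; -0.0500 0.4358 -0.1476; -0.1258 0.0537 0.5445]  nu=[-1.9658, 0.2710, 1.2801]  x^+=[1.1203, 1.1475, 1.7993]  P^+=[0.2802 -0.0511 -0.0081; -0.0511 0.2501 0.0406; -0.0081 0.0406 0.2306]
step 2: x^-=[1.1660, 0.4982, 1.9266]  P^-=[0.3849 -0.0815 -0.0072; -0.0815 0.3034 0.0181; -0.0072 0.0181 0.3801]  S=[0.8403 0.0268 -0.0298; 0.0268 0.8469 -0.0492; -0.0298 -0.0492 0.8215]  K=[0.4503 -0.0196 0.1579; -0.0561 0.3373 -0.0963; -0.1218 0.0545 0.4527]  nu=[-0.5519, 2.0626, 0.8997]  x^+=[1.0191, 1.1382, 2.5136]  P^+=[0.1981 -0.0451 -0.0142; -0.0451 0.1949 0.0407; -0.0142 0.0407 0.1963]
step 3: x^-=[1.2103, 0.3641, 2.6436]  P^-=[0.3083 -0.0596 -0.0139; -0.0596 0.2632 0.0178; -0.0139 0.0178 0.3449]  S=[0.7710 0.0293 -0.0493; 0.0293 0.8121 -0.0381; -0.0493 -0.0381 0.7708]  K=[0.4011 -0.0134 0.1341; -0.0432 0.3086 -0.0869; -0.1181 0.0476 0.4306]  nu=[0.0845, -1.0283, -0.3090]  x^+=[1.2165, 0.0699, 2.4516]  P^+=[0.1758 -0.0379 -0.0143; -0.0379 0.1777 0.0364; -0.0143 0.0364 0.1863]
step 4: x^-=[1.5724, -0.5180, 2.4134]  P^-=[0.2863 -0.0501 -0.0129; -0.0501 0.2514 0.0139; -0.0129 0.0139 0.3331]  S=[0.7507 0.0343 -0.0535; 0.0343 0.8029 -0.0375; -0.0535 -0.0375 0.7578]  K=[0.3846 -0.0088 0.1278; -0.0349 0.2995 -0.0860; -0.1145 0.0432 0.4236]  nu=[-3.1944, -3.2392, -0.2876]  x^+=[0.3355, -1.3519, 2.5172]  P^+=[0.1683 -0.0340 -0.0132; -0.0340 0.1719 0.0337; -0.0132 0.0337 0.1822]
step 5: x^-=[1.0303, -1.6171, 2.3010]  P^-=[0.2789 -0.0462 -0.0113; -0.0462 0.2476 0.0115; -0.0113 0.0115 0.3279]  S=[0.7434 0.0369 -0.0539; 0.0369 0.8003 -0.0381; -0.0539 -0.0381 0.7536]  K=[0.3786 -0.0066 0.1264; -0.0310 0.2965 -0.0865; -0.1120 0.0411 0.4208]  nu=[-0.7881, -1.6214, -3.9840]  x^+=[0.2390, -1.7286, 0.6462]  P^+=[0.1656 -0.0324 -0.0123; -0.0324 0.1699 0.0323; -0.0123 0.0323 0.1804]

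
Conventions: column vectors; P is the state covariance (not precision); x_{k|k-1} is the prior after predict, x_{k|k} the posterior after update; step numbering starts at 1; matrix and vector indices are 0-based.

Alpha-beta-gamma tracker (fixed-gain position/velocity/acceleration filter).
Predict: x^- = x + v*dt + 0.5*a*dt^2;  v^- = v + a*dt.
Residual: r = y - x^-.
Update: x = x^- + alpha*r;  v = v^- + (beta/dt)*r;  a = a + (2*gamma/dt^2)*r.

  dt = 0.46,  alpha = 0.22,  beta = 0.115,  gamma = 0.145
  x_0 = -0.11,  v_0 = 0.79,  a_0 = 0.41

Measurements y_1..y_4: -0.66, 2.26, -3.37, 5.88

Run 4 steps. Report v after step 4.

step 1: x_pred=0.2968  r=-0.9568  x^+=0.0863  v^+=0.7394  a^+=-0.9013
step 2: x_pred=0.3311  r=1.9289  x^+=0.7554  v^+=0.8071  a^+=1.7424
step 3: x_pred=1.3110  r=-4.6810  x^+=0.2812  v^+=0.4383  a^+=-4.6730
step 4: x_pred=-0.0116  r=5.8916  x^+=1.2845  v^+=-0.2384  a^+=3.4015

v_post = -0.2384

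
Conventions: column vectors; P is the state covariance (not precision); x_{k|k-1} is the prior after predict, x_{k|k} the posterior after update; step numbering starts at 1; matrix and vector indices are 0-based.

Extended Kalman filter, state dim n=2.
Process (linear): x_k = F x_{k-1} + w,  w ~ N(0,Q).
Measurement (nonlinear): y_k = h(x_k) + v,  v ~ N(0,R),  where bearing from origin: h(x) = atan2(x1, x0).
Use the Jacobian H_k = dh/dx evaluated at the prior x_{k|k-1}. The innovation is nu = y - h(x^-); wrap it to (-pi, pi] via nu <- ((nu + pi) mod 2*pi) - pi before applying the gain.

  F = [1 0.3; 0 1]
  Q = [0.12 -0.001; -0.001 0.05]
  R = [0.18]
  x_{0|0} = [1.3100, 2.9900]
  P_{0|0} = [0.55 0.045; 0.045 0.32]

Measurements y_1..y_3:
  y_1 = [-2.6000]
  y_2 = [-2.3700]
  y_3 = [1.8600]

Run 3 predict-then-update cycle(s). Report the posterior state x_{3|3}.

step 1: x^-=[2.2070, 2.9900]  P^-=[0.7258 0.1400; 0.1400 0.3700]  H_jac=[-0.2165 0.1598]  S=[0.2138]  K=[-0.6304; 0.1348]  nu=[2.7482]  x^+=[0.4746, 3.3605]  P^+=[0.6409 0.1582; 0.1582 0.3661]
step 2: x^-=[1.4827, 3.3605]  P^-=[0.8887 0.2670; 0.2670 0.4161]  H_jac=[-0.2491 0.1099]  S=[0.2255]  K=[-0.8513; -0.0921]  nu=[2.7579]  x^+=[-0.8652, 3.1064]  P^+=[0.7252 0.2493; 0.2493 0.4142]
step 3: x^-=[0.0667, 3.1064]  P^-=[1.0321 0.3726; 0.3726 0.4642]  H_jac=[-0.3218 0.0069]  S=[0.2852]  K=[-1.1553; -0.4091]  nu=[0.3107]  x^+=[-0.2922, 2.9794]  P^+=[0.6514 0.2378; 0.2378 0.4165]

x_post = [-0.2922, 2.9794]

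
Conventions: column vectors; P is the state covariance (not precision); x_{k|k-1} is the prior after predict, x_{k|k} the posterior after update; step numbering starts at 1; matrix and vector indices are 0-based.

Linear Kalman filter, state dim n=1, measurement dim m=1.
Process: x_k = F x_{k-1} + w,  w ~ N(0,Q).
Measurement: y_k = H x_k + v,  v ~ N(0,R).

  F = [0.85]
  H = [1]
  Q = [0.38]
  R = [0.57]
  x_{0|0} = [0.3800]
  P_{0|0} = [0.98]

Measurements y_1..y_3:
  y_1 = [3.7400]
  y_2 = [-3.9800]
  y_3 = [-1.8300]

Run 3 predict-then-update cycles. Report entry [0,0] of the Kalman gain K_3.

step 1: x^-=[0.3230]  P^-=[1.0880]  S=[1.6580]  K=[0.6562]  nu=[3.4170]  x^+=[2.5653]  P^+=[0.3740]
step 2: x^-=[2.1805]  P^-=[0.6502]  S=[1.2202]  K=[0.5329]  nu=[-6.1605]  x^+=[-1.1023]  P^+=[0.3037]
step 3: x^-=[-0.9370]  P^-=[0.5995]  S=[1.1695]  K=[0.5126]  nu=[-0.8930]  x^+=[-1.3947]  P^+=[0.2922]

K[0,0] = 0.5126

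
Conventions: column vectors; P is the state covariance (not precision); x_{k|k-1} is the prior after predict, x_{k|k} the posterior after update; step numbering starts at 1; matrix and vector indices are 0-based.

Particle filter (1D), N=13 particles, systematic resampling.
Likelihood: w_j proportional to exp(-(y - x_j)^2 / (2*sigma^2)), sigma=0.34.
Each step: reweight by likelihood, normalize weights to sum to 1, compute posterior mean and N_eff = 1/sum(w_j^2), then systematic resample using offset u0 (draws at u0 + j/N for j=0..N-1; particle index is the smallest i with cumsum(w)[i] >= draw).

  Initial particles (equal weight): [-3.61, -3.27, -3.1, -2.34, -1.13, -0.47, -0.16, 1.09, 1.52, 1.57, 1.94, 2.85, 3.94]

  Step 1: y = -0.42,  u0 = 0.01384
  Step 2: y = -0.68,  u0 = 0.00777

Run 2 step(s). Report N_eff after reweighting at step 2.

step 1: w=[0.0000, 0.0000, 0.0000, 0.0000, 0.0611, 0.5351, 0.4038, 0.0000, 0.0000, 0.0000, 0.0000, 0.0000, 0.0000]  mean=-0.3851  Neff=2.2071  idx=[4, 5, 5, 5, 5, 5, 5, 5, 6, 6, 6, 6, 6]
step 2: w=[0.0537, 0.1066, 0.1066, 0.1066, 0.1066, 0.1066, 0.1066, 0.1066, 0.0400, 0.0400, 0.0400, 0.0400, 0.0400]  mean=-0.4434  Neff=11.0599  idx=[0, 1, 2, 2, 3, 4, 4, 5, 6, 7, 7, 9, 11]

N_eff = 11.0599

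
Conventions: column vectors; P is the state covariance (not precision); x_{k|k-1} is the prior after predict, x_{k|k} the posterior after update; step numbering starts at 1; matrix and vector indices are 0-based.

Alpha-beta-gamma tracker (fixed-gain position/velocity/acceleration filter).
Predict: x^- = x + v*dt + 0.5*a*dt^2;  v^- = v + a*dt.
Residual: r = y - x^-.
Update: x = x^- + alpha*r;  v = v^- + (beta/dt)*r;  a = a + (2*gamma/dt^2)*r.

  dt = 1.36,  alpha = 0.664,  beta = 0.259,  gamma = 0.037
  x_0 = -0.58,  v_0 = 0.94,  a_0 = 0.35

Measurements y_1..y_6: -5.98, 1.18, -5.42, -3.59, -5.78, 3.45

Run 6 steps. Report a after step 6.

step 1: x_pred=1.0221  r=-7.0021  x^+=-3.6273  v^+=0.0825  a^+=0.0699
step 2: x_pred=-3.4505  r=4.6305  x^+=-0.3758  v^+=1.0594  a^+=0.2551
step 3: x_pred=1.3008  r=-6.7208  x^+=-3.1618  v^+=0.1264  a^+=-0.0138
step 4: x_pred=-3.0027  r=-0.5873  x^+=-3.3927  v^+=-0.0042  a^+=-0.0373
step 5: x_pred=-3.4328  r=-2.3472  x^+=-4.9914  v^+=-0.5019  a^+=-0.1312
step 6: x_pred=-5.7952  r=9.2452  x^+=0.3436  v^+=1.0804  a^+=0.2387

a_post = 0.2387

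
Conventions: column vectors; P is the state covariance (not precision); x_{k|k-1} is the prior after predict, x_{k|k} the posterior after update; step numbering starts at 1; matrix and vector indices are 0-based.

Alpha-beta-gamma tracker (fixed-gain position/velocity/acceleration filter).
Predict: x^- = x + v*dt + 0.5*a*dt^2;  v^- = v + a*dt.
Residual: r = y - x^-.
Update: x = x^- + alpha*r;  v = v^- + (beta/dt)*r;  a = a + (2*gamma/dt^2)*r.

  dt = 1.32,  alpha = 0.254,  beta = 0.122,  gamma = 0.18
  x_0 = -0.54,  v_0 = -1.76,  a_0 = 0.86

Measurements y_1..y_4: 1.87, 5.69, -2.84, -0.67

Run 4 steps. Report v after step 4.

step 1: x_pred=-2.1140  r=3.9840  x^+=-1.1020  v^+=-0.2566  a^+=1.6831
step 2: x_pred=0.0256  r=5.6644  x^+=1.4644  v^+=2.4887  a^+=2.8535
step 3: x_pred=7.2354  r=-10.0754  x^+=4.6762  v^+=5.3240  a^+=0.7718
step 4: x_pred=12.3763  r=-13.0463  x^+=9.0626  v^+=5.1370  a^+=-1.9237

v_post = 5.1370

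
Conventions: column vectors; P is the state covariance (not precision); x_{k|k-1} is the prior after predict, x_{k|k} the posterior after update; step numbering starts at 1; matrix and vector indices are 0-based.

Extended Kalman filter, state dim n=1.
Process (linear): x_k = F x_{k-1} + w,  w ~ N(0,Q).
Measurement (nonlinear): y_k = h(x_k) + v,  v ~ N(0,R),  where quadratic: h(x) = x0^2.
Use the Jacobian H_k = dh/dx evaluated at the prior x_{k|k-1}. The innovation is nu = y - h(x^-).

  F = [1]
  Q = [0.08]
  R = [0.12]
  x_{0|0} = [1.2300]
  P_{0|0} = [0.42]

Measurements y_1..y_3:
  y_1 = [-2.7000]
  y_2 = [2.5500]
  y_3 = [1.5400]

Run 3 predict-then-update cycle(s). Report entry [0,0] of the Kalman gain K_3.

K[0,0] = -0.3124

step 1: x^-=[1.2300]  P^-=[0.5000]  H_jac=[2.4600]  S=[3.1458]  K=[0.3910]  nu=[-4.2129]  x^+=[-0.4172]  P^+=[0.0191]
step 2: x^-=[-0.4172]  P^-=[0.0991]  H_jac=[-0.8345]  S=[0.1890]  K=[-0.4375]  nu=[2.3759]  x^+=[-1.4566]  P^+=[0.0629]
step 3: x^-=[-1.4566]  P^-=[0.1429]  H_jac=[-2.9132]  S=[1.3328]  K=[-0.3124]  nu=[-0.5816]  x^+=[-1.2749]  P^+=[0.0129]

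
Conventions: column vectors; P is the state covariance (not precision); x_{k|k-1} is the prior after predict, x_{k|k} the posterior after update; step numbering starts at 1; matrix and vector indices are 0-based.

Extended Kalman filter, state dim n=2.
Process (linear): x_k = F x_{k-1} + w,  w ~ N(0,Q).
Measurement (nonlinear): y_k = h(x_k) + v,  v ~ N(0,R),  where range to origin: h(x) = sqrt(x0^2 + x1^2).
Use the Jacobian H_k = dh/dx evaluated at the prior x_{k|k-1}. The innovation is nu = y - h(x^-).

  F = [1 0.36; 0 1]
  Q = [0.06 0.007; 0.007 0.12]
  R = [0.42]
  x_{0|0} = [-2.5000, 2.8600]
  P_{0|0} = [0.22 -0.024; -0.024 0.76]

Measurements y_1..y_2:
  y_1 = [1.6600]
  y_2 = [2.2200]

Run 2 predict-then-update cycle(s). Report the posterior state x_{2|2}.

x_post = [-0.9055, 1.8970]

step 1: x^-=[-1.4704, 2.8600]  P^-=[0.3612 0.2566; 0.2566 0.8800]  H_jac=[-0.4572 0.8893]  S=[0.9829]  K=[0.0641; 0.6769]  nu=[-1.5558]  x^+=[-1.5702, 1.8068]  P^+=[0.3572 0.2139; 0.2139 0.4297]
step 2: x^-=[-0.9197, 1.8068]  P^-=[0.6269 0.3756; 0.3756 0.5497]  H_jac=[-0.4536 0.8912]  S=[0.6819]  K=[0.0738; 0.4685]  nu=[0.1925]  x^+=[-0.9055, 1.8970]  P^+=[0.6232 0.3520; 0.3520 0.4000]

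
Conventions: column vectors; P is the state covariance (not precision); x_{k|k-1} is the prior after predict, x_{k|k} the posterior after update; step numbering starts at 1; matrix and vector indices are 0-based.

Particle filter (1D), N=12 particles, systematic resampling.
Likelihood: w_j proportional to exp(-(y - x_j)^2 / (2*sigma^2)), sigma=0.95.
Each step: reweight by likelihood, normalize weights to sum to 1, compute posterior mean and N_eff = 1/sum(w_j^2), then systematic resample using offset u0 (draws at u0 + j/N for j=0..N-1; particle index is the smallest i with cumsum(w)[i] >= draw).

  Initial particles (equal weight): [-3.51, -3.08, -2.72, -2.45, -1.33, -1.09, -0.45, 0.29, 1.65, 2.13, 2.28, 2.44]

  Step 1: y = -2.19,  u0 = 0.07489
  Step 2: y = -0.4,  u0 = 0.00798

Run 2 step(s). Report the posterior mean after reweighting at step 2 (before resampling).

post_mean = -1.1792

step 1: w=[0.0898, 0.1521, 0.2018, 0.2272, 0.1565, 0.1206, 0.0441, 0.0078, 0.0001, 0.0000, 0.0000, 0.0000]  mean=-2.2462  Neff=6.0758  idx=[0, 1, 1, 2, 2, 3, 3, 3, 4, 4, 5, 6]
step 2: w=[0.0014, 0.0054, 0.0054, 0.0147, 0.0147, 0.0283, 0.0283, 0.0283, 0.1800, 0.1800, 0.2232, 0.2902]  mean=-1.1792  Neff=4.9576  idx=[2, 6, 8, 8, 9, 9, 10, 10, 10, 11, 11, 11]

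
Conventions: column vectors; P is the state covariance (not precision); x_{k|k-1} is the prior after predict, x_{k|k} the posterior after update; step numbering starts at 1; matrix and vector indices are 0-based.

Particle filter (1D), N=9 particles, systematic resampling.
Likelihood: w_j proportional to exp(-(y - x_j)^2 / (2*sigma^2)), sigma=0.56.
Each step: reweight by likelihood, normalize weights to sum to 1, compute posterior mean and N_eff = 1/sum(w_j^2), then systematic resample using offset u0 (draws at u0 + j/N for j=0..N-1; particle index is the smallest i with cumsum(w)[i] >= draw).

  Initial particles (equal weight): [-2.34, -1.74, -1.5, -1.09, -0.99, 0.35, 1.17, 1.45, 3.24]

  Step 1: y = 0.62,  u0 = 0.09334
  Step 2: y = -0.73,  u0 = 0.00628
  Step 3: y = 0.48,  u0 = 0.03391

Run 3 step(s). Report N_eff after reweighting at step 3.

step 1: w=[0.0000, 0.0001, 0.0004, 0.0051, 0.0086, 0.4767, 0.3306, 0.1785, 0.0000]  mean=0.7978  Neff=2.7135  idx=[5, 5, 5, 5, 6, 6, 6, 7, 7]
step 2: w=[0.2458, 0.2458, 0.2458, 0.2458, 0.0050, 0.0050, 0.0050, 0.0008, 0.0008]  mean=0.3641  Neff=4.1349  idx=[0, 0, 0, 1, 1, 2, 2, 3, 3]
step 3: w=[0.1111, 0.1111, 0.1111, 0.1111, 0.1111, 0.1111, 0.1111, 0.1111, 0.1111]  mean=0.3500  Neff=9.0000  idx=[0, 1, 2, 3, 4, 5, 6, 7, 8]

N_eff = 9.0000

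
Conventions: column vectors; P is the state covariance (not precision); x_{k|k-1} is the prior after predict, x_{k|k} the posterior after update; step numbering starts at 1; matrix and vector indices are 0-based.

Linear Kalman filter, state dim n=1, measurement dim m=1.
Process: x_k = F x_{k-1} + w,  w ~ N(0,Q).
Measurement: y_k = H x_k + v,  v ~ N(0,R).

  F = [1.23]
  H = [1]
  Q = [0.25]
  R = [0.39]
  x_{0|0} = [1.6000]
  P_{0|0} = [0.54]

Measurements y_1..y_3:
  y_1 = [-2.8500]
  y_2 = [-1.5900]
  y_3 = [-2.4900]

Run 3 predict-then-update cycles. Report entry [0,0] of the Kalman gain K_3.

K[0,0] = 0.6159

step 1: x^-=[1.9680]  P^-=[1.0670]  S=[1.4570]  K=[0.7323]  nu=[-4.8180]  x^+=[-1.5603]  P^+=[0.2856]
step 2: x^-=[-1.9192]  P^-=[0.6821]  S=[1.0721]  K=[0.6362]  nu=[0.3292]  x^+=[-1.7098]  P^+=[0.2481]
step 3: x^-=[-2.1030]  P^-=[0.6254]  S=[1.0154]  K=[0.6159]  nu=[-0.3870]  x^+=[-2.3414]  P^+=[0.2402]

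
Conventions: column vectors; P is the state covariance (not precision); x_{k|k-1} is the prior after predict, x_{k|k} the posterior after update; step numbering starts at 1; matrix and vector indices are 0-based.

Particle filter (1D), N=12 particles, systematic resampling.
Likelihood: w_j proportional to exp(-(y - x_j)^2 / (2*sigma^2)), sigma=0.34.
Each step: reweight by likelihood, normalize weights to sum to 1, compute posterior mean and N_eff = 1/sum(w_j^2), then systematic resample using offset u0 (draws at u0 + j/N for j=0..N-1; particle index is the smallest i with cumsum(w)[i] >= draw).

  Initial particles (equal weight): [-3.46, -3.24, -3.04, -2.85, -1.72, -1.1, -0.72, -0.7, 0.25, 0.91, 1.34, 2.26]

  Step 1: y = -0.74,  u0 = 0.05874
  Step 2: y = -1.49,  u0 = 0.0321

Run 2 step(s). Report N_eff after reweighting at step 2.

N_eff = 5.6759

step 1: w=[0.0000, 0.0000, 0.0000, 0.0000, 0.0061, 0.2202, 0.3851, 0.3831, 0.0056, 0.0000, 0.0000, 0.0000]  mean=-0.7967  Neff=2.9104  idx=[5, 5, 5, 6, 6, 6, 6, 7, 7, 7, 7, 7]
step 2: w=[0.2357, 0.2357, 0.2357, 0.0350, 0.0350, 0.0350, 0.0350, 0.0306, 0.0306, 0.0306, 0.0306, 0.0306]  mean=-0.9856  Neff=5.6759  idx=[0, 0, 0, 1, 1, 1, 2, 2, 2, 5, 7, 10]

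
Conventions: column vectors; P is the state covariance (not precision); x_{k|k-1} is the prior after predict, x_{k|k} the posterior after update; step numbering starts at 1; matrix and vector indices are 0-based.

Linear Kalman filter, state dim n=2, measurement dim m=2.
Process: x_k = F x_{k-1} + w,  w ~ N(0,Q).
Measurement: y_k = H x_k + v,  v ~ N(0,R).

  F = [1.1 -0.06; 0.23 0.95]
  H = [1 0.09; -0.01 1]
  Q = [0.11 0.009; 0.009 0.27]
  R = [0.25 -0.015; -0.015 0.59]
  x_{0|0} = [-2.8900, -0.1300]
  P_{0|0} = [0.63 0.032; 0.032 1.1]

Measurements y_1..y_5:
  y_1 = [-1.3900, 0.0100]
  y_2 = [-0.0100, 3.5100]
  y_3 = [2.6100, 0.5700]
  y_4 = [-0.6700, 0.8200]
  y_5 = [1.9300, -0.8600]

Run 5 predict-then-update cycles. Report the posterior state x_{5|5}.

step 1: x^-=[-3.1712, -0.7882]  P^-=[0.8720 0.1387; 0.1387 1.3101]  S=[1.1576 0.2327; 0.2327 1.8974]  K=[0.7693 -0.0259; 0.0851 0.6793]  nu=[1.8521, 0.7665]  x^+=[-1.7662, -0.1100]  P^+=[0.1949 -0.0249; -0.0249 0.3993]
step 2: x^-=[-1.9362, -0.5107]  P^-=[0.3506 0.0099; 0.0099 0.6298]  S=[0.6075 0.0481; 0.0481 1.2196]  K=[0.5800 -0.0176; 0.0690 0.5136]  nu=[1.9722, 4.0013]  x^+=[-0.8628, 1.6804]  P^+=[0.1468 -0.0176; -0.0176 0.3018]
step 3: x^-=[-1.0499, 1.3979]  P^-=[0.2911 0.0108; 0.0108 0.5424]  S=[0.5474 0.0417; 0.0417 1.1323]  K=[0.5345 -0.0127; 0.0726 0.4763]  nu=[3.5341, -0.8384]  x^+=[0.8497, 1.2552]  P^+=[0.1351 -0.0142; -0.0142 0.2798]
step 4: x^-=[0.8594, 1.3878]  P^-=[0.2763 0.0126; 0.0126 0.5235]  S=[0.5328 0.0420; 0.0420 1.1132]  K=[0.5216 -0.0108; 0.0753 0.4673]  nu=[-1.6543, -0.5593]  x^+=[0.0026, 1.0020]  P^+=[0.1317 -0.0129; -0.0129 0.2744]
step 5: x^-=[-0.0573, 0.9525]  P^-=[0.2721 0.0134; 0.0134 0.5190]  S=[0.5287 0.0424; 0.0424 1.1088]  K=[0.5177 -0.0102; 0.0764 0.4651]  nu=[1.9016, -1.8130]  x^+=[0.9456, 0.2546]  P^+=[0.1307 -0.0125; -0.0125 0.2731]

x_post = [0.9456, 0.2546]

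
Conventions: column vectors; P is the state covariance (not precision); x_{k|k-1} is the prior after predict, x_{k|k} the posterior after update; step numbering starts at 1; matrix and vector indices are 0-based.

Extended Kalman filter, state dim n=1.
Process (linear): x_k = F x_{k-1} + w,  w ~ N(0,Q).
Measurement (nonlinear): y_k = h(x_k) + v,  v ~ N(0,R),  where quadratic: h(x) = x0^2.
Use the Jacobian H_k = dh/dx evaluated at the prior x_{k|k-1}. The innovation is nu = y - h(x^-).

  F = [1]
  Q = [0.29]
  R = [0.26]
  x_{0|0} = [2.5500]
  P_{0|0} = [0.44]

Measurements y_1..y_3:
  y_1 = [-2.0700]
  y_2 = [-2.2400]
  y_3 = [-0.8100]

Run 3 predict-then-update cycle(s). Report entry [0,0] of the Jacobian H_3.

H_jac[0,0] = -0.8909

step 1: x^-=[2.5500]  P^-=[0.7300]  H_jac=[5.1000]  S=[19.2473]  K=[0.1934]  nu=[-8.5725]  x^+=[0.8918]  P^+=[0.0099]
step 2: x^-=[0.8918]  P^-=[0.2999]  H_jac=[1.7836]  S=[1.2140]  K=[0.4406]  nu=[-3.0353]  x^+=[-0.4455]  P^+=[0.0642]
step 3: x^-=[-0.4455]  P^-=[0.3542]  H_jac=[-0.8909]  S=[0.5412]  K=[-0.5832]  nu=[-1.0084]  x^+=[0.1426]  P^+=[0.1702]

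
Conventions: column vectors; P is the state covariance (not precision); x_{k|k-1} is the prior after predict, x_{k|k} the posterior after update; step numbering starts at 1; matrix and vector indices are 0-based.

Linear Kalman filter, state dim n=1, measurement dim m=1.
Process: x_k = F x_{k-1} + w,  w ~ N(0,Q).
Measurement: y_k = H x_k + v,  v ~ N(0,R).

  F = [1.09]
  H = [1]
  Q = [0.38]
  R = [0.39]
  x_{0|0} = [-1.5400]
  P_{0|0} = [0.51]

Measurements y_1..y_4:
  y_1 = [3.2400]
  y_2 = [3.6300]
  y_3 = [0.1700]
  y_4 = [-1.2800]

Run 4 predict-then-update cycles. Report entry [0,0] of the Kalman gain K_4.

step 1: x^-=[-1.6786]  P^-=[0.9859]  S=[1.3759]  K=[0.7166]  nu=[4.9186]  x^+=[1.8459]  P^+=[0.2795]
step 2: x^-=[2.0120]  P^-=[0.7120]  S=[1.1020]  K=[0.6461]  nu=[1.6180]  x^+=[3.0574]  P^+=[0.2520]
step 3: x^-=[3.3326]  P^-=[0.6794]  S=[1.0694]  K=[0.6353]  nu=[-3.1626]  x^+=[1.3234]  P^+=[0.2478]
step 4: x^-=[1.4425]  P^-=[0.6744]  S=[1.0644]  K=[0.6336]  nu=[-2.7225]  x^+=[-0.2824]  P^+=[0.2471]

K[0,0] = 0.6336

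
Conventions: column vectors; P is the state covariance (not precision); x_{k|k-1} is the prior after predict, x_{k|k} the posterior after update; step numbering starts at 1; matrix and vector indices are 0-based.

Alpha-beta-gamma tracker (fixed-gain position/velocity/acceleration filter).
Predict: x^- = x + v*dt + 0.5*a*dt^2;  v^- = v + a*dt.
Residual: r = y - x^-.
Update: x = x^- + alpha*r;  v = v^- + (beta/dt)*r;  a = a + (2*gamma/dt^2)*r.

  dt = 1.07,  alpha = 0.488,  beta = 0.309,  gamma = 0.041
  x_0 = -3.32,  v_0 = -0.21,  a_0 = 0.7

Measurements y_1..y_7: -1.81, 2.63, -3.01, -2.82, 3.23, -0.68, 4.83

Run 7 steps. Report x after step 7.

step 1: x_pred=-3.1440  r=1.3340  x^+=-2.4930  v^+=0.9242  a^+=0.7955
step 2: x_pred=-1.0487  r=3.6787  x^+=0.7465  v^+=2.8378  a^+=1.0590
step 3: x_pred=4.3892  r=-7.3992  x^+=0.7784  v^+=1.8342  a^+=0.5291
step 4: x_pred=3.0438  r=-5.8638  x^+=0.1823  v^+=0.7069  a^+=0.1091
step 5: x_pred=1.0011  r=2.2289  x^+=2.0888  v^+=1.4673  a^+=0.2687
step 6: x_pred=3.8126  r=-4.4926  x^+=1.6202  v^+=0.4574  a^+=-0.0530
step 7: x_pred=2.0793  r=2.7507  x^+=3.4216  v^+=1.1950  a^+=0.1440

x_post = 3.4216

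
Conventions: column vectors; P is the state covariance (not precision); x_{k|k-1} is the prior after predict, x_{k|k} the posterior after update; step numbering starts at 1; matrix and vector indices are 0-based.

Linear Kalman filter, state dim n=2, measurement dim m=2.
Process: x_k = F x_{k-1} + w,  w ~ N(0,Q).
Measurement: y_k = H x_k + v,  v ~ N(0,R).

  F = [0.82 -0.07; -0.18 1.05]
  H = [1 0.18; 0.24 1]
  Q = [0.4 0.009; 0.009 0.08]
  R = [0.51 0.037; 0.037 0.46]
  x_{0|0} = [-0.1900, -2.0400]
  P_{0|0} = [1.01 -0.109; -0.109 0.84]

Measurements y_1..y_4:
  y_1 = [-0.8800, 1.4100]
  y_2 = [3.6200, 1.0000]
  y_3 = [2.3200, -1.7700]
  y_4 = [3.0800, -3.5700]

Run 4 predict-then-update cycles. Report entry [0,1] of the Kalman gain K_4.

step 1: x^-=[-0.0130, -2.1078]  P^-=[1.0958 -0.2970; -0.2970 1.0800]  S=[1.5338 0.1845; 0.1845 1.4606]  K=[0.6929 -0.1109; -0.1523 0.7099]  nu=[-0.4876, 3.5209]  x^+=[-0.7411, 0.4659]  P^+=[0.3698 -0.1141; -0.1141 0.3483]
step 2: x^-=[-0.6403, 0.6226]  P^-=[0.6635 -0.1709; -0.1709 0.5191]  S=[1.1288 0.1114; 0.1114 0.9353]  K=[0.5684 -0.0802; -0.1205 0.5255]  nu=[4.1483, 0.5310]  x^+=[1.6751, 0.4020]  P^+=[0.3029 -0.0885; -0.0885 0.2585]
step 3: x^-=[1.3455, 0.1206]  P^-=[0.6151 -0.1320; -0.1320 0.4083]  S=[1.0908 0.1204; 0.1204 0.8404]  K=[0.5487 -0.0601; -0.1048 0.4632]  nu=[0.9528, -2.2135]  x^+=[2.0013, -1.0045]  P^+=[0.2915 -0.0773; -0.0773 0.2277]
step 4: x^-=[1.7114, -1.4150]  P^-=[0.6060 -0.1183; -0.1183 0.3697]  S=[1.0854 0.1256; 0.1256 0.8079]  K=[0.5446 -0.0511; -0.0983 0.4378]  nu=[1.6233, -2.5658]  x^+=[2.7265, -2.6979]  P^+=[0.2890 -0.0727; -0.0727 0.2152]

K[0,1] = -0.0511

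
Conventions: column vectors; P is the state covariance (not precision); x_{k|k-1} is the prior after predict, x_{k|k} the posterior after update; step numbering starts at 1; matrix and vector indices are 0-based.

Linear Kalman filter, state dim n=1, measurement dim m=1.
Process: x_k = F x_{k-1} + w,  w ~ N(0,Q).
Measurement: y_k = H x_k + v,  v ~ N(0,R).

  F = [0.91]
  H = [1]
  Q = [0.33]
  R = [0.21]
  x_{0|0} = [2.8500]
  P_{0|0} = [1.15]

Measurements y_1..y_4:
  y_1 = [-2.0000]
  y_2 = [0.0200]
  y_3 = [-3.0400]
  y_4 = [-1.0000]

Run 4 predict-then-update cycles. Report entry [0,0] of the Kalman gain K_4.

K[0,0] = 0.6812

step 1: x^-=[2.5935]  P^-=[1.2823]  S=[1.4923]  K=[0.8593]  nu=[-4.5935]  x^+=[-1.3536]  P^+=[0.1804]
step 2: x^-=[-1.2318]  P^-=[0.4794]  S=[0.6894]  K=[0.6954]  nu=[1.2518]  x^+=[-0.3613]  P^+=[0.1460]
step 3: x^-=[-0.3288]  P^-=[0.4509]  S=[0.6609]  K=[0.6823]  nu=[-2.7112]  x^+=[-2.1786]  P^+=[0.1433]
step 4: x^-=[-1.9825]  P^-=[0.4486]  S=[0.6586]  K=[0.6812]  nu=[0.9825]  x^+=[-1.3133]  P^+=[0.1430]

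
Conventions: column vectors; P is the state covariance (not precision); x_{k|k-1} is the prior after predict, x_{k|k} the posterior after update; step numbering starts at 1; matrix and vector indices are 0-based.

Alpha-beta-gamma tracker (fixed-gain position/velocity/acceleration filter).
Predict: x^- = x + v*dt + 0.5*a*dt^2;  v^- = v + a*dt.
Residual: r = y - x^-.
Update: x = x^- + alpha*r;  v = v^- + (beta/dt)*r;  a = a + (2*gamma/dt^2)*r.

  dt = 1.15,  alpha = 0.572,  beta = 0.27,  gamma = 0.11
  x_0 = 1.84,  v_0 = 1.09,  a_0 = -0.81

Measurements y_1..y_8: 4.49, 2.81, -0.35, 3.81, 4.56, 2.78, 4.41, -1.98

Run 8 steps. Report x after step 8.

step 1: x_pred=2.5579  r=1.9321  x^+=3.6631  v^+=0.6121  a^+=-0.4886
step 2: x_pred=4.0439  r=-1.2339  x^+=3.3381  v^+=-0.2395  a^+=-0.6939
step 3: x_pred=2.6039  r=-2.9539  x^+=0.9143  v^+=-1.7309  a^+=-1.1852
step 4: x_pred=-1.8600  r=5.6700  x^+=1.3832  v^+=-1.7627  a^+=-0.2420
step 5: x_pred=-0.8040  r=5.3640  x^+=2.2642  v^+=-0.7817  a^+=0.6503
step 6: x_pred=1.7953  r=0.9847  x^+=2.3585  v^+=0.1973  a^+=0.8141
step 7: x_pred=3.1238  r=1.2862  x^+=3.8595  v^+=1.4355  a^+=1.0281
step 8: x_pred=6.1901  r=-8.1701  x^+=1.5168  v^+=0.6996  a^+=-0.3311

x_post = 1.5168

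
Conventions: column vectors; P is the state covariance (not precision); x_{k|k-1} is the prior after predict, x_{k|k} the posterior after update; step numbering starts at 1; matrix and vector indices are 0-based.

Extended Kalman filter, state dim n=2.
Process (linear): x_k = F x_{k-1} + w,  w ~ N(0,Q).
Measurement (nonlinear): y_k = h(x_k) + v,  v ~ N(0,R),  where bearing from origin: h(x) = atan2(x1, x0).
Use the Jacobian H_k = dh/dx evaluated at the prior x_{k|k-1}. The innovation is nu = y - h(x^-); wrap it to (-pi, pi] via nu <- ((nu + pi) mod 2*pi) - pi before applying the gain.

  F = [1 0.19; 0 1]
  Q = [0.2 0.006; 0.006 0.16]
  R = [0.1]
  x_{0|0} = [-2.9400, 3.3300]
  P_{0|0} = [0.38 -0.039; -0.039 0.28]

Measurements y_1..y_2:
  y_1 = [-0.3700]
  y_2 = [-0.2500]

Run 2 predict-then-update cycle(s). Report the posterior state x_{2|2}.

x_post = [2.6010, 4.4285]

step 1: x^-=[-2.3073, 3.3300]  P^-=[0.5753 0.0202; 0.0202 0.4400]  H_jac=[-0.2029 -0.1406]  S=[0.1335]  K=[-0.8954; -0.4939]  nu=[-2.5467]  x^+=[-0.0270, 4.5879]  P^+=[0.4682 -0.0389; -0.0389 0.4074]
step 2: x^-=[0.8447, 4.5879]  P^-=[0.6682 0.0446; 0.0446 0.5674]  H_jac=[-0.2108 0.0388]  S=[0.1298]  K=[-1.0717; 0.0973]  nu=[-1.6387]  x^+=[2.6010, 4.4285]  P^+=[0.5191 0.0581; 0.0581 0.5662]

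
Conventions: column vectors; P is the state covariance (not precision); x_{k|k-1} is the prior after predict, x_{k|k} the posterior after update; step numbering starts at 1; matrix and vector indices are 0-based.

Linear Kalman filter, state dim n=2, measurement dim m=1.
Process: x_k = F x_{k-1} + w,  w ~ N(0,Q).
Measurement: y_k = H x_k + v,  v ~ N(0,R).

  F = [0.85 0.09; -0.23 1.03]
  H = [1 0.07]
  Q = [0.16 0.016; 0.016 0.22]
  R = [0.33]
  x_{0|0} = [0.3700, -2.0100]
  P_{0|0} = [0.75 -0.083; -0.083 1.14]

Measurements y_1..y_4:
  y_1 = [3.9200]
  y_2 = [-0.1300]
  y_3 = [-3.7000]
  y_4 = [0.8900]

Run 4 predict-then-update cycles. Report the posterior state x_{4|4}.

step 1: x^-=[0.1336, -2.1554]  P^-=[0.6984 -0.0959; -0.0959 1.5084]  S=[1.0224]  K=[0.6766; 0.0095]  nu=[3.9373]  x^+=[2.7974, -2.1181]  P^+=[0.2304 -0.1025; -0.1025 1.5083]
step 2: x^-=[2.1872, -2.8250]  P^-=[0.3230 0.0232; 0.0232 1.8809]  S=[0.6655]  K=[0.4878; 0.2327]  nu=[-2.1194]  x^+=[1.1532, -3.3182]  P^+=[0.1647 -0.0524; -0.0524 1.8449]
step 3: x^-=[0.6816, -3.6830]  P^-=[0.2859 0.1101; 0.1101 2.2108]  S=[0.6421]  K=[0.4572; 0.4124]  nu=[-4.1238]  x^+=[-1.2039, -5.3837]  P^+=[0.1517 -0.0110; -0.0110 2.1015]
step 4: x^-=[-1.5078, -5.2684]  P^-=[0.2849 0.1718; 0.1718 2.4628]  S=[0.6510]  K=[0.4561; 0.5286]  nu=[2.7666]  x^+=[-0.2460, -3.8058]  P^+=[0.1495 0.0148; 0.0148 2.2808]

x_post = [-0.2460, -3.8058]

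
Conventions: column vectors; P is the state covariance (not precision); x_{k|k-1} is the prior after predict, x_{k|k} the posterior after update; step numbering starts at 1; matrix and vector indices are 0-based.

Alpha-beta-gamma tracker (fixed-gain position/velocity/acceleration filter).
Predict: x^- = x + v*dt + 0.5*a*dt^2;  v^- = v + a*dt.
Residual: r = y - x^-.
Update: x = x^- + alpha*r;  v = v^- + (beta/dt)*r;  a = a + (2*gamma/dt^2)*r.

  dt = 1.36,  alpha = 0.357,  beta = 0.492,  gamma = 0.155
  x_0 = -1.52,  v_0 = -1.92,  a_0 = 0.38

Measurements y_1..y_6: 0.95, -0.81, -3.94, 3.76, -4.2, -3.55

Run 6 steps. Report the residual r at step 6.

step 1: x_pred=-3.7798  r=4.7298  x^+=-2.0912  v^+=0.3079  a^+=1.1727
step 2: x_pred=-0.5880  r=-0.2220  x^+=-0.6673  v^+=1.8225  a^+=1.1355
step 3: x_pred=2.8614  r=-6.8014  x^+=0.4333  v^+=0.9063  a^+=-0.0044
step 4: x_pred=1.6617  r=2.0983  x^+=2.4108  v^+=1.6593  a^+=0.3473
step 5: x_pred=4.9886  r=-9.1886  x^+=1.7083  v^+=-1.1925  a^+=-1.1928
step 6: x_pred=-1.0167  r=-2.5333  x^+=-1.9211  v^+=-3.7312  a^+=-1.6174

resid = -2.5333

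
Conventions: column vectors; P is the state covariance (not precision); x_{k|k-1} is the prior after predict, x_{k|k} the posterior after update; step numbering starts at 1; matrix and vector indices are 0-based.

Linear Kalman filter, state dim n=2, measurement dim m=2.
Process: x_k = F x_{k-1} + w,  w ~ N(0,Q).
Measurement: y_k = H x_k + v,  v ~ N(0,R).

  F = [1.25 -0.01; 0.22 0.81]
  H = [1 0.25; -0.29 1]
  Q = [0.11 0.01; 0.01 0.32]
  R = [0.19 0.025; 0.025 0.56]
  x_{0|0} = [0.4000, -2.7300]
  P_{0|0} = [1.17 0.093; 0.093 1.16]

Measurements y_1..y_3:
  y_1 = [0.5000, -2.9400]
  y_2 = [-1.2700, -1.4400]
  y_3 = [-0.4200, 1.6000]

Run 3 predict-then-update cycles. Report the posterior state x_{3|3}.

x_post = [-0.3944, -0.1571]

step 1: x^-=[0.5273, -2.1233]  P^-=[1.9359 0.4163; 0.4163 1.1708]  S=[2.4073 0.1424; 0.1424 1.6522]  K=[0.8570 -0.1617; 0.2582 0.6133]  nu=[0.5035, -0.6638]  x^+=[1.0662, -2.4004]  P^+=[0.1642 -0.0215; -0.0215 0.3437]
step 2: x^-=[1.3567, -1.7098]  P^-=[0.3671 0.0306; 0.0306 0.5458]  S=[0.6065 0.0834; 0.0834 1.1189]  K=[0.6337 -0.1150; 0.2116 0.4641]  nu=[-2.1993, 0.6632]  x^+=[-0.1132, -1.8675]  P^+=[0.1209 -0.0135; -0.0135 0.2613]
step 3: x^-=[-0.1228, -1.5375]  P^-=[0.2993 0.0275; 0.0275 0.4924]  S=[0.5338 0.0868; 0.0868 1.0617]  K=[0.5905 -0.1041; 0.2107 0.4391]  nu=[0.0872, 3.1019]  x^+=[-0.3944, -0.1571]  P^+=[0.1123 -0.0110; -0.0110 0.2480]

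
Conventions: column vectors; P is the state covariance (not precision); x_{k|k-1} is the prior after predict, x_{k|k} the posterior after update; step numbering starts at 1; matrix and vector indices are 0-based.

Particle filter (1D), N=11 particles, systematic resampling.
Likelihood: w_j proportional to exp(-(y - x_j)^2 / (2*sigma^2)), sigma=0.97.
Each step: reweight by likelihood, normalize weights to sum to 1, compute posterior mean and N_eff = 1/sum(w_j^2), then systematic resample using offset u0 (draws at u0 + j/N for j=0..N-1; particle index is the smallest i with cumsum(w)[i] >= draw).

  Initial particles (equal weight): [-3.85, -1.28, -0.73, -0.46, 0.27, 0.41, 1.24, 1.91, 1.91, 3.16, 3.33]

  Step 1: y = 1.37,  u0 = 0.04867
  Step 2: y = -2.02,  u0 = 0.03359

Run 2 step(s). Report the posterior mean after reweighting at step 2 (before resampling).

step 1: w=[0.0000, 0.0054, 0.0216, 0.0380, 0.1183, 0.1379, 0.2231, 0.1928, 0.1928, 0.0410, 0.0292]  mean=1.2882  Neff=6.1897  idx=[3, 4, 5, 6, 6, 6, 7, 7, 8, 8, 9]
step 2: w=[0.7017, 0.1576, 0.1109, 0.0090, 0.0090, 0.0090, 0.0007, 0.0007, 0.0007, 0.0007, 0.0000]  mean=-0.1959  Neff=1.8878  idx=[0, 0, 0, 0, 0, 0, 0, 0, 1, 1, 2]

post_mean = -0.1959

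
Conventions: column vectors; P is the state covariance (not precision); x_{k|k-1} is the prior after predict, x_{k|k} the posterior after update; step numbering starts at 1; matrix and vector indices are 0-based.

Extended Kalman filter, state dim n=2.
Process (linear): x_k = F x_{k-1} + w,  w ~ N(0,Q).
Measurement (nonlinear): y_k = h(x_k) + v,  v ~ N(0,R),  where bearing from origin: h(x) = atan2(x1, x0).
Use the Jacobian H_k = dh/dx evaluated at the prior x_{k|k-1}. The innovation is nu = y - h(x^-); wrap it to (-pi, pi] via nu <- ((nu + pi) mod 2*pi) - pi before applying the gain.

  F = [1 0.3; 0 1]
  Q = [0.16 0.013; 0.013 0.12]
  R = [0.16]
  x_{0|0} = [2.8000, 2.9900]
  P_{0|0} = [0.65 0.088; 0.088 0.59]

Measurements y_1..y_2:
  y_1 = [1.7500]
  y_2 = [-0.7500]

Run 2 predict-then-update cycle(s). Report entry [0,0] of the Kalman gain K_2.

K[0,0] = -0.4133

step 1: x^-=[3.6970, 2.9900]  P^-=[0.9159 0.2780; 0.2780 0.7100]  H_jac=[-0.1323 0.1635]  S=[0.1830]  K=[-0.4135; 0.4336]  nu=[1.0699]  x^+=[3.2545, 3.4539]  P^+=[0.8846 0.3108; 0.3108 0.6756]
step 2: x^-=[4.2907, 3.4539]  P^-=[1.2919 0.5265; 0.5265 0.7956]  H_jac=[-0.1138 0.1414]  S=[0.1757]  K=[-0.4133; 0.2993]  nu=[-1.4278]  x^+=[4.8808, 3.0266]  P^+=[1.2619 0.5482; 0.5482 0.7799]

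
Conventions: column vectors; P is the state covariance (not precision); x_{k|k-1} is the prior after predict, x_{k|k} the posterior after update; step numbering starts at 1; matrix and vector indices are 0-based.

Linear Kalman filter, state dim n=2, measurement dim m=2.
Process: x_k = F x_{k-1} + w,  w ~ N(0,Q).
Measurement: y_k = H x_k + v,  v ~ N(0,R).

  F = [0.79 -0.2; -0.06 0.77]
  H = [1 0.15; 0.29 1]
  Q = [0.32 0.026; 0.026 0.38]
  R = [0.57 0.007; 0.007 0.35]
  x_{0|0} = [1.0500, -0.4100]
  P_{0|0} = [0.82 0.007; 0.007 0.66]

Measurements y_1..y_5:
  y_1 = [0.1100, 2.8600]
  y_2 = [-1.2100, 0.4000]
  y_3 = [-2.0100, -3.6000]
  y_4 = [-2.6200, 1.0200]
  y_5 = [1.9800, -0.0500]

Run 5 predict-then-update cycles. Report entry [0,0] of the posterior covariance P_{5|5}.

step 1: x^-=[0.9115, -0.3787]  P^-=[0.8560 -0.1102; -0.1102 0.7736]  S=[1.4103 0.2563; 0.2563 1.1317]  K=[0.5976 -0.0134; -0.1199 0.6825]  nu=[-0.7447, 2.9744]  x^+=[0.4267, 1.7406]  P^+=[0.3561 -0.1038; -0.1038 0.2681]
step 2: x^-=[-0.0110, 1.3146]  P^-=[0.5858 -0.0965; -0.0965 0.5498]  S=[1.1392 0.1586; 0.1586 0.8931]  K=[0.5025 -0.0071; -0.0961 0.6014]  nu=[-1.3962, -0.9115]  x^+=[-0.7061, 0.9007]  P^+=[0.2992 -0.0858; -0.0858 0.2347]
step 3: x^-=[-0.7379, 0.7359]  P^-=[0.5432 -0.0775; -0.0775 0.5281]  S=[1.1019 0.1629; 0.1629 0.8789]  K=[0.4822 0.0017; -0.0859 0.5913]  nu=[-1.3824, -4.1219]  x^+=[-1.4115, -1.5826]  P^+=[0.2868 -0.0792; -0.0792 0.2293]
step 4: x^-=[-0.7986, -1.1339]  P^-=[0.5332 -0.0720; -0.0720 0.5243]  S=[1.0933 0.1651; 0.1651 0.8774]  K=[0.4771 0.0044; -0.0829 0.5894]  nu=[-1.6513, 2.3855]  x^+=[-1.5761, 0.4091]  P^+=[0.2836 -0.0774; -0.0774 0.2281]
step 5: x^-=[-1.3269, 0.4095]  P^-=[0.5306 -0.0706; -0.0706 0.5234]  S=[1.0912 0.1657; 0.1657 0.8771]  K=[0.4758 0.0051; -0.0822 0.5890]  nu=[3.2455, -0.0747]  x^+=[0.2168, 0.0988]  P^+=[0.2828 -0.0769; -0.0769 0.2279]

P_post[0,0] = 0.2828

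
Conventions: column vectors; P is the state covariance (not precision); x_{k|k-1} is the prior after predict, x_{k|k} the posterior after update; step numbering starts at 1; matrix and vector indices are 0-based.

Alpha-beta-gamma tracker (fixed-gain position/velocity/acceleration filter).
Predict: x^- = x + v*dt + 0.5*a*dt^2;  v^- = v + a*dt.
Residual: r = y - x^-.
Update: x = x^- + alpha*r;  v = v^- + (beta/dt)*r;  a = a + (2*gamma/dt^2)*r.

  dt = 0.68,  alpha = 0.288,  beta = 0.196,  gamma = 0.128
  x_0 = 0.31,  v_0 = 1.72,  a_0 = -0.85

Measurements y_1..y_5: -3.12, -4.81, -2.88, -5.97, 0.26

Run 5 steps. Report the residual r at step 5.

step 1: x_pred=1.2831  r=-4.4031  x^+=0.0150  v^+=-0.1271  a^+=-3.2877
step 2: x_pred=-0.8316  r=-3.9784  x^+=-1.9774  v^+=-3.5095  a^+=-5.4903
step 3: x_pred=-5.6332  r=2.7532  x^+=-4.8402  v^+=-6.4493  a^+=-3.9660
step 4: x_pred=-10.1427  r=4.1727  x^+=-8.9410  v^+=-7.9435  a^+=-1.6559
step 5: x_pred=-14.7254  r=14.9854  x^+=-10.4096  v^+=-4.7502  a^+=6.6405

resid = 14.9854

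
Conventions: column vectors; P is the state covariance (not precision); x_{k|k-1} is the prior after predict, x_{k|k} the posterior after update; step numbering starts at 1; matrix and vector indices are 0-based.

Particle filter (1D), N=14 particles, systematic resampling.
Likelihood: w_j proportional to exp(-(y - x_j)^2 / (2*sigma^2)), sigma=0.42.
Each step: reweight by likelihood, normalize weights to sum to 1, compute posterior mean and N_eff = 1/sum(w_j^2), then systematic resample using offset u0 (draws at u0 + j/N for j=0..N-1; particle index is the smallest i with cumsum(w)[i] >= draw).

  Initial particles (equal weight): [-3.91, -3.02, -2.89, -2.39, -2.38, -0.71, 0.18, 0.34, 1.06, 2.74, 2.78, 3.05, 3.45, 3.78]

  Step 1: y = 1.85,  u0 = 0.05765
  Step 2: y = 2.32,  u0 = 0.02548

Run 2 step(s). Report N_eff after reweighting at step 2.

step 1: w=[0.0000, 0.0000, 0.0000, 0.0000, 0.0000, 0.0000, 0.0010, 0.0041, 0.4462, 0.2772, 0.2255, 0.0442, 0.0018, 0.0001]  mean=2.0022  Neff=3.0419  idx=[8, 8, 8, 8, 8, 8, 9, 9, 9, 9, 10, 10, 10, 11]
step 2: w=[0.0025, 0.0025, 0.0025, 0.0025, 0.0025, 0.0025, 0.1391, 0.1391, 0.1391, 0.1391, 0.1259, 0.1259, 0.1259, 0.0506]  mean=2.7451  Neff=7.8404  idx=[6, 6, 7, 7, 8, 8, 9, 9, 10, 10, 11, 11, 12, 13]

N_eff = 7.8404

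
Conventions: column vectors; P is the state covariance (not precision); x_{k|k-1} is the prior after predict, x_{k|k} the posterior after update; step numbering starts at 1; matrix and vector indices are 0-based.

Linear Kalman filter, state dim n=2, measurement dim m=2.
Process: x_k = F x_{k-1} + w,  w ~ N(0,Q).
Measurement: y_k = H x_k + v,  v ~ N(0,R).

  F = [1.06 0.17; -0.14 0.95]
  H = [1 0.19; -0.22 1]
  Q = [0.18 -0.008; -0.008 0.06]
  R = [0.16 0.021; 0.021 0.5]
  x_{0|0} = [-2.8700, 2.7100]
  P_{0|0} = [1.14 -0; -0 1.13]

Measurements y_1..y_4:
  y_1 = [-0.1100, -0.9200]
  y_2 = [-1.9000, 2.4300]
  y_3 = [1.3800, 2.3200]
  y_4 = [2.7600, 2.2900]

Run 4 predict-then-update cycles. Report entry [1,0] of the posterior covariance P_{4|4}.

P_post[1,0] = -0.0086

step 1: x^-=[-2.5815, 2.9763]  P^-=[1.4936 0.0053; 0.0053 1.1022]  S=[1.6954 -0.0931; -0.0931 1.6721]  K=[0.8736 -0.1447; 0.1633 0.6675]  nu=[1.9060, -4.4642]  x^+=[-0.2704, 0.3075]  P^+=[0.1411 -0.0230; -0.0230 0.3321]
step 2: x^-=[-0.2344, 0.3300]  P^-=[0.3399 0.0021; 0.0021 0.3686]  S=[0.5140 0.0183; 0.0183 0.8841]  K=[0.6654 -0.0959; 0.1257 0.4138]  nu=[-1.7283, 2.0484]  x^+=[-1.5810, 0.9605]  P^+=[0.1065 -0.0106; -0.0106 0.2072]
step 3: x^-=[-1.5126, 1.1338]  P^-=[0.3018 -0.0007; -0.0007 0.2519]  S=[0.4706 0.0018; 0.0018 0.7668]  K=[0.6413 -0.0890; 0.0989 0.3285]  nu=[2.6772, 0.8534]  x^+=[0.1284, 1.6789]  P^+=[0.1024 -0.0085; -0.0085 0.1644]
step 4: x^-=[0.4215, 1.5770]  P^-=[0.2967 -0.0050; -0.0050 0.2127]  S=[0.4625 -0.0087; -0.0087 0.7292]  K=[0.6378 -0.0888; 0.0821 0.2941]  nu=[2.0389, 0.8057]  x^+=[1.6504, 1.9813]  P^+=[0.1018 -0.0086; -0.0086 0.1469]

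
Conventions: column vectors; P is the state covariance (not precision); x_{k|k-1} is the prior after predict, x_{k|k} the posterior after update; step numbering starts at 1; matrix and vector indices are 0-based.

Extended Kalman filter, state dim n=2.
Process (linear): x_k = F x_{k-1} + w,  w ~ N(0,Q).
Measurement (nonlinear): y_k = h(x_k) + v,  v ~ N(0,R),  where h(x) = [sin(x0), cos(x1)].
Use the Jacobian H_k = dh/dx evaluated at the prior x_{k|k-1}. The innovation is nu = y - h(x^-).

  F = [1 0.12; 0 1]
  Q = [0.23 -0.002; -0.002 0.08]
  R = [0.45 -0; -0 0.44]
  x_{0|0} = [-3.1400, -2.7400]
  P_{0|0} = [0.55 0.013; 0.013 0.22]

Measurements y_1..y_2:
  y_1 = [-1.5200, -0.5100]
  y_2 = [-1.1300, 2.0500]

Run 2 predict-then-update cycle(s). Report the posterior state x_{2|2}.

x_post = [-2.1910, -1.5775]

step 1: x^-=[-3.4688, -2.7400]  P^-=[0.7863 0.0374; 0.0374 0.3000]  H_jac=[-0.9469 0.0000; 0.0000 0.3909]  S=[1.1551 -0.0138; -0.0138 0.4858]  K=[-0.6445 0.0117; -0.0278 0.2406]  nu=[-1.8414, 0.4104]  x^+=[-2.2773, -2.5901]  P^+=[0.3063 0.0132; 0.0132 0.2708]
step 2: x^-=[-2.5881, -2.5901]  P^-=[0.5433 0.0437; 0.0437 0.3508]  H_jac=[-0.8507 0.0000; 0.0000 0.5240]  S=[0.8432 -0.0195; -0.0195 0.5363]  K=[-0.5476 0.0228; -0.0362 0.3414]  nu=[-0.6043, 2.9017]  x^+=[-2.1910, -1.5775]  P^+=[0.2897 0.0191; 0.0191 0.2867]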